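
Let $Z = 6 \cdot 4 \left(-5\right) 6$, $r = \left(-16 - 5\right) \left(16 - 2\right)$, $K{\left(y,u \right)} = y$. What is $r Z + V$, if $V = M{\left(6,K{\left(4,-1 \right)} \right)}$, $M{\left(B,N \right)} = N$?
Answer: $211684$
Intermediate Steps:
$r = -294$ ($r = \left(-21\right) 14 = -294$)
$V = 4$
$Z = -720$ ($Z = 24 \left(-5\right) 6 = \left(-120\right) 6 = -720$)
$r Z + V = \left(-294\right) \left(-720\right) + 4 = 211680 + 4 = 211684$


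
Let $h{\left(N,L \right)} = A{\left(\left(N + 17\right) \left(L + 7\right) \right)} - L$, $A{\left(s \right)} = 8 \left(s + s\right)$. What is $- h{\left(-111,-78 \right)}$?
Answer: $-106862$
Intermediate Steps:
$A{\left(s \right)} = 16 s$ ($A{\left(s \right)} = 8 \cdot 2 s = 16 s$)
$h{\left(N,L \right)} = - L + 16 \left(7 + L\right) \left(17 + N\right)$ ($h{\left(N,L \right)} = 16 \left(N + 17\right) \left(L + 7\right) - L = 16 \left(17 + N\right) \left(7 + L\right) - L = 16 \left(7 + L\right) \left(17 + N\right) - L = - L + 16 \left(7 + L\right) \left(17 + N\right)$)
$- h{\left(-111,-78 \right)} = - (1904 + 112 \left(-111\right) + 271 \left(-78\right) + 16 \left(-78\right) \left(-111\right)) = - (1904 - 12432 - 21138 + 138528) = \left(-1\right) 106862 = -106862$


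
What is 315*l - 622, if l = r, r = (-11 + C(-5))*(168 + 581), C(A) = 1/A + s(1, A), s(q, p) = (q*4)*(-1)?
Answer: -3586834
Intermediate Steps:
s(q, p) = -4*q (s(q, p) = (4*q)*(-1) = -4*q)
C(A) = -4 + 1/A (C(A) = 1/A - 4*1 = 1/A - 4 = -4 + 1/A)
r = -56924/5 (r = (-11 + (-4 + 1/(-5)))*(168 + 581) = (-11 + (-4 - ⅕))*749 = (-11 - 21/5)*749 = -76/5*749 = -56924/5 ≈ -11385.)
l = -56924/5 ≈ -11385.
315*l - 622 = 315*(-56924/5) - 622 = -3586212 - 622 = -3586834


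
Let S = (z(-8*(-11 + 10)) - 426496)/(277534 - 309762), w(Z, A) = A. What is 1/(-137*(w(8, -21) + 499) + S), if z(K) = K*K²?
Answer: -8057/527514206 ≈ -1.5274e-5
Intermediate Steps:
z(K) = K³
S = 106496/8057 (S = ((-8*(-11 + 10))³ - 426496)/(277534 - 309762) = ((-8*(-1))³ - 426496)/(-32228) = (8³ - 426496)*(-1/32228) = (512 - 426496)*(-1/32228) = -425984*(-1/32228) = 106496/8057 ≈ 13.218)
1/(-137*(w(8, -21) + 499) + S) = 1/(-137*(-21 + 499) + 106496/8057) = 1/(-137*478 + 106496/8057) = 1/(-65486 + 106496/8057) = 1/(-527514206/8057) = -8057/527514206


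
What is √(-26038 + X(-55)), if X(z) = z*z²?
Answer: 19*I*√533 ≈ 438.65*I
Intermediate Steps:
X(z) = z³
√(-26038 + X(-55)) = √(-26038 + (-55)³) = √(-26038 - 166375) = √(-192413) = 19*I*√533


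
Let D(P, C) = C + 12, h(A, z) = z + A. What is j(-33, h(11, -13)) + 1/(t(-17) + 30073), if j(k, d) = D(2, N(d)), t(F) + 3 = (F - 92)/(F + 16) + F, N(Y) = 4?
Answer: 482593/30162 ≈ 16.000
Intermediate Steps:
h(A, z) = A + z
t(F) = -3 + F + (-92 + F)/(16 + F) (t(F) = -3 + ((F - 92)/(F + 16) + F) = -3 + ((-92 + F)/(16 + F) + F) = -3 + (F + (-92 + F)/(16 + F)) = -3 + F + (-92 + F)/(16 + F))
D(P, C) = 12 + C
j(k, d) = 16 (j(k, d) = 12 + 4 = 16)
j(-33, h(11, -13)) + 1/(t(-17) + 30073) = 16 + 1/((-140 + (-17)² + 14*(-17))/(16 - 17) + 30073) = 16 + 1/((-140 + 289 - 238)/(-1) + 30073) = 16 + 1/(-1*(-89) + 30073) = 16 + 1/(89 + 30073) = 16 + 1/30162 = 482593/30162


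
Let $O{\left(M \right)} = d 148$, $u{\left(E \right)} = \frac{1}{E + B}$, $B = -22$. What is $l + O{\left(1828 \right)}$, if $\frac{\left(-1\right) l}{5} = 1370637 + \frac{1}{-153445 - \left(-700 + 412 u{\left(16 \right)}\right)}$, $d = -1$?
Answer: $- \frac{3139025260642}{458029} \approx -6.8533 \cdot 10^{6}$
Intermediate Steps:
$u{\left(E \right)} = \frac{1}{-22 + E}$ ($u{\left(E \right)} = \frac{1}{E - 22} = \frac{1}{-22 + E}$)
$l = - \frac{3138957472350}{458029}$ ($l = - 5 \left(1370637 + \frac{1}{-153445 + \left(700 - \frac{412}{-22 + 16}\right)}\right) = - 5 \left(1370637 + \frac{1}{-153445 + \left(700 - \frac{412}{-6}\right)}\right) = - 5 \left(1370637 + \frac{1}{-153445 + \left(700 - - \frac{206}{3}\right)}\right) = - 5 \left(1370637 + \frac{1}{-153445 + \left(700 + \frac{206}{3}\right)}\right) = - 5 \left(1370637 + \frac{1}{-153445 + \frac{2306}{3}}\right) = - 5 \left(1370637 + \frac{1}{- \frac{458029}{3}}\right) = - 5 \left(1370637 - \frac{3}{458029}\right) = \left(-5\right) \frac{627791494470}{458029} = - \frac{3138957472350}{458029} \approx -6.8532 \cdot 10^{6}$)
$O{\left(M \right)} = -148$ ($O{\left(M \right)} = \left(-1\right) 148 = -148$)
$l + O{\left(1828 \right)} = - \frac{3138957472350}{458029} - 148 = - \frac{3139025260642}{458029}$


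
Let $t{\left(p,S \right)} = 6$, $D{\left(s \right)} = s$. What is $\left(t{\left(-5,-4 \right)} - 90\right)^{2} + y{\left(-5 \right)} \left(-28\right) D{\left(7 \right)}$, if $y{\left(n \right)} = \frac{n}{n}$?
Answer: $6860$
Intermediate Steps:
$y{\left(n \right)} = 1$
$\left(t{\left(-5,-4 \right)} - 90\right)^{2} + y{\left(-5 \right)} \left(-28\right) D{\left(7 \right)} = \left(6 - 90\right)^{2} + 1 \left(-28\right) 7 = \left(-84\right)^{2} - 196 = 7056 - 196 = 6860$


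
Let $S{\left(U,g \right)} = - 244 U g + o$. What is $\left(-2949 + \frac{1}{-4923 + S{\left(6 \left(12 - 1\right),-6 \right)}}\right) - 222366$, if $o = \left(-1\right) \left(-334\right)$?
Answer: $- \frac{20736866024}{92035} \approx -2.2532 \cdot 10^{5}$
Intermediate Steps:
$o = 334$
$S{\left(U,g \right)} = 334 - 244 U g$ ($S{\left(U,g \right)} = - 244 U g + 334 = 334 - 244 U g$)
$\left(-2949 + \frac{1}{-4923 + S{\left(6 \left(12 - 1\right),-6 \right)}}\right) - 222366 = \left(-2949 + \frac{1}{-4923 - \left(-334 + 244 \cdot 6 \left(12 - 1\right) \left(-6\right)\right)}\right) - 222366 = \left(-2949 + \frac{1}{-4923 - \left(-334 + 244 \cdot 6 \cdot 11 \left(-6\right)\right)}\right) - 222366 = \left(-2949 + \frac{1}{-4923 - \left(-334 + 16104 \left(-6\right)\right)}\right) - 222366 = \left(-2949 + \frac{1}{-4923 + \left(334 + 96624\right)}\right) - 222366 = \left(-2949 + \frac{1}{-4923 + 96958}\right) - 222366 = \left(-2949 + \frac{1}{92035}\right) - 222366 = - \frac{271411214}{92035} - 222366 = - \frac{20736866024}{92035}$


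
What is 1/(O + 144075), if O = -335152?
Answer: -1/191077 ≈ -5.2335e-6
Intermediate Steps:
1/(O + 144075) = 1/(-335152 + 144075) = 1/(-191077) = -1/191077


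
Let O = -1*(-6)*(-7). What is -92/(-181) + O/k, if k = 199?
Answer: 10706/36019 ≈ 0.29723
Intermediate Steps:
O = -42 (O = 6*(-7) = -42)
-92/(-181) + O/k = -92/(-181) - 42/199 = -92*(-1/181) - 42*1/199 = 92/181 - 42/199 = 10706/36019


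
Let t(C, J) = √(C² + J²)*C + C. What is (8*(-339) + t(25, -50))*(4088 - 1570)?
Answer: -6765866 + 1573750*√5 ≈ -3.2469e+6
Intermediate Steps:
t(C, J) = C + C*√(C² + J²) (t(C, J) = C*√(C² + J²) + C = C + C*√(C² + J²))
(8*(-339) + t(25, -50))*(4088 - 1570) = (8*(-339) + 25*(1 + √(25² + (-50)²)))*(4088 - 1570) = (-2712 + 25*(1 + √(625 + 2500)))*2518 = (-2712 + 25*(1 + √3125))*2518 = (-2712 + 25*(1 + 25*√5))*2518 = (-2712 + (25 + 625*√5))*2518 = (-2687 + 625*√5)*2518 = -6765866 + 1573750*√5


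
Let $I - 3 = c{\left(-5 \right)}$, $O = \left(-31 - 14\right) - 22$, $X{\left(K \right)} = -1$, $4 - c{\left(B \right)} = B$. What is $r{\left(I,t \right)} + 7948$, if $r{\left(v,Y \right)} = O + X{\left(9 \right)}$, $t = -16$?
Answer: $7880$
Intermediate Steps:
$c{\left(B \right)} = 4 - B$
$O = -67$ ($O = -45 - 22 = -67$)
$I = 12$ ($I = 3 + \left(4 - -5\right) = 3 + \left(4 + 5\right) = 3 + 9 = 12$)
$r{\left(v,Y \right)} = -68$ ($r{\left(v,Y \right)} = -67 - 1 = -68$)
$r{\left(I,t \right)} + 7948 = -68 + 7948 = 7880$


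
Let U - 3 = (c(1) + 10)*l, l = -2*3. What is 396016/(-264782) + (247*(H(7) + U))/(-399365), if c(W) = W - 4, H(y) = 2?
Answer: -77867543571/52872331715 ≈ -1.4727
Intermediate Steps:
c(W) = -4 + W
l = -6
U = -39 (U = 3 + ((-4 + 1) + 10)*(-6) = 3 + (-3 + 10)*(-6) = 3 + 7*(-6) = 3 - 42 = -39)
396016/(-264782) + (247*(H(7) + U))/(-399365) = 396016/(-264782) + (247*(2 - 39))/(-399365) = 396016*(-1/264782) + (247*(-37))*(-1/399365) = -198008/132391 - 9139*(-1/399365) = -198008/132391 + 9139/399365 = -77867543571/52872331715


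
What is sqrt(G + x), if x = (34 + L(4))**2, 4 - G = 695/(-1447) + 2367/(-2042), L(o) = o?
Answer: sqrt(12656351869725034)/2954774 ≈ 38.074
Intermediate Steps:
G = 16663335/2954774 (G = 4 - (695/(-1447) + 2367/(-2042)) = 4 - (695*(-1/1447) + 2367*(-1/2042)) = 4 - (-695/1447 - 2367/2042) = 4 - 1*(-4844239/2954774) = 4 + 4844239/2954774 = 16663335/2954774 ≈ 5.6395)
x = 1444 (x = (34 + 4)**2 = 38**2 = 1444)
sqrt(G + x) = sqrt(16663335/2954774 + 1444) = sqrt(4283356991/2954774) = sqrt(12656351869725034)/2954774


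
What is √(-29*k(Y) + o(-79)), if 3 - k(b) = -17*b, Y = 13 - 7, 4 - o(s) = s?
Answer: I*√2962 ≈ 54.424*I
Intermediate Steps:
o(s) = 4 - s
Y = 6
k(b) = 3 + 17*b (k(b) = 3 - (-17)*b = 3 + 17*b)
√(-29*k(Y) + o(-79)) = √(-29*(3 + 17*6) + (4 - 1*(-79))) = √(-29*(3 + 102) + (4 + 79)) = √(-29*105 + 83) = √(-3045 + 83) = √(-2962) = I*√2962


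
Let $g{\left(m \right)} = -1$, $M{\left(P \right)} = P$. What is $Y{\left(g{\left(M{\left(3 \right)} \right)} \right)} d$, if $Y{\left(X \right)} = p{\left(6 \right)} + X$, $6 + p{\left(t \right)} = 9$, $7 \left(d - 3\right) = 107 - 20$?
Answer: $\frac{216}{7} \approx 30.857$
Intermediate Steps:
$d = \frac{108}{7}$ ($d = 3 + \frac{107 - 20}{7} = 3 + \frac{1}{7} \cdot 87 = 3 + \frac{87}{7} = \frac{108}{7} \approx 15.429$)
$p{\left(t \right)} = 3$ ($p{\left(t \right)} = -6 + 9 = 3$)
$Y{\left(X \right)} = 3 + X$
$Y{\left(g{\left(M{\left(3 \right)} \right)} \right)} d = \left(3 - 1\right) \frac{108}{7} = 2 \cdot \frac{108}{7} = \frac{216}{7}$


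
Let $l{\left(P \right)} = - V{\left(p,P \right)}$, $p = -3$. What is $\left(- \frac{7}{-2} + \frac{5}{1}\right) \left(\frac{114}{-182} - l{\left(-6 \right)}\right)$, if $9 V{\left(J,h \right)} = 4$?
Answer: $- \frac{2533}{1638} \approx -1.5464$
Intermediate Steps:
$V{\left(J,h \right)} = \frac{4}{9}$ ($V{\left(J,h \right)} = \frac{1}{9} \cdot 4 = \frac{4}{9}$)
$l{\left(P \right)} = - \frac{4}{9}$ ($l{\left(P \right)} = \left(-1\right) \frac{4}{9} = - \frac{4}{9}$)
$\left(- \frac{7}{-2} + \frac{5}{1}\right) \left(\frac{114}{-182} - l{\left(-6 \right)}\right) = \left(- \frac{7}{-2} + \frac{5}{1}\right) \left(\frac{114}{-182} - - \frac{4}{9}\right) = \left(\left(-7\right) \left(- \frac{1}{2}\right) + 5 \cdot 1\right) \left(114 \left(- \frac{1}{182}\right) + \frac{4}{9}\right) = \left(\frac{7}{2} + 5\right) \left(- \frac{57}{91} + \frac{4}{9}\right) = \frac{17}{2} \left(- \frac{149}{819}\right) = - \frac{2533}{1638}$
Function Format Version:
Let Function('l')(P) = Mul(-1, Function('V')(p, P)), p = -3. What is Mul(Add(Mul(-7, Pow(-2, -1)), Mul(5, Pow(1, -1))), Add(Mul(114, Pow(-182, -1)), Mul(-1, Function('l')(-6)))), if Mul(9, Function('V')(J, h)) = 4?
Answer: Rational(-2533, 1638) ≈ -1.5464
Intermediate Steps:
Function('V')(J, h) = Rational(4, 9) (Function('V')(J, h) = Mul(Rational(1, 9), 4) = Rational(4, 9))
Function('l')(P) = Rational(-4, 9) (Function('l')(P) = Mul(-1, Rational(4, 9)) = Rational(-4, 9))
Mul(Add(Mul(-7, Pow(-2, -1)), Mul(5, Pow(1, -1))), Add(Mul(114, Pow(-182, -1)), Mul(-1, Function('l')(-6)))) = Mul(Add(Mul(-7, Pow(-2, -1)), Mul(5, Pow(1, -1))), Add(Mul(114, Pow(-182, -1)), Mul(-1, Rational(-4, 9)))) = Mul(Add(Mul(-7, Rational(-1, 2)), Mul(5, 1)), Add(Mul(114, Rational(-1, 182)), Rational(4, 9))) = Mul(Add(Rational(7, 2), 5), Add(Rational(-57, 91), Rational(4, 9))) = Mul(Rational(17, 2), Rational(-149, 819)) = Rational(-2533, 1638)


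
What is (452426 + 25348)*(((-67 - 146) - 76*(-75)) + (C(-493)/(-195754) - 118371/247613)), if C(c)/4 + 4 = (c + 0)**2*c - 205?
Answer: 7067706894721803528/1864278277 ≈ 3.7911e+9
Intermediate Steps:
C(c) = -836 + 4*c**3 (C(c) = -16 + 4*((c + 0)**2*c - 205) = -16 + 4*(c**2*c - 205) = -16 + 4*(c**3 - 205) = -16 + 4*(-205 + c**3) = -16 + (-820 + 4*c**3) = -836 + 4*c**3)
(452426 + 25348)*(((-67 - 146) - 76*(-75)) + (C(-493)/(-195754) - 118371/247613)) = (452426 + 25348)*(((-67 - 146) - 76*(-75)) + ((-836 + 4*(-493)**3)/(-195754) - 118371/247613)) = 477774*((-213 + 5700) + ((-836 + 4*(-119823157))*(-1/195754) - 118371*1/247613)) = 477774*(5487 + ((-836 - 479292628)*(-1/195754) - 118371/247613)) = 477774*(5487 + (-479293464*(-1/195754) - 118371/247613)) = 477774*(5487 + (18434364/7529 - 118371/247613)) = 477774*(5487 + 4563696957873/1864278277) = 477774*(14792991863772/1864278277) = 7067706894721803528/1864278277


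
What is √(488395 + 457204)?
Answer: √945599 ≈ 972.42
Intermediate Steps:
√(488395 + 457204) = √945599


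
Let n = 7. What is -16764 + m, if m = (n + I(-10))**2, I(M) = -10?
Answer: -16755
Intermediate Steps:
m = 9 (m = (7 - 10)**2 = (-3)**2 = 9)
-16764 + m = -16764 + 9 = -16755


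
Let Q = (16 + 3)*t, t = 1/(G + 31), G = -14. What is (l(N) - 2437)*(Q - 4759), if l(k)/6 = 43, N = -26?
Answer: 176246236/17 ≈ 1.0367e+7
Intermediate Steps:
l(k) = 258 (l(k) = 6*43 = 258)
t = 1/17 (t = 1/(-14 + 31) = 1/17 ≈ 0.058824)
Q = 19/17 (Q = (16 + 3)*(1/17) = 19*(1/17) = 19/17 ≈ 1.1176)
(l(N) - 2437)*(Q - 4759) = (258 - 2437)*(19/17 - 4759) = -2179*(-80884/17) = 176246236/17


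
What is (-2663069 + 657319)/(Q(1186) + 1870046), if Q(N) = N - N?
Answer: -1002875/935023 ≈ -1.0726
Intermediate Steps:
Q(N) = 0
(-2663069 + 657319)/(Q(1186) + 1870046) = (-2663069 + 657319)/(0 + 1870046) = -2005750/1870046 = -2005750*1/1870046 = -1002875/935023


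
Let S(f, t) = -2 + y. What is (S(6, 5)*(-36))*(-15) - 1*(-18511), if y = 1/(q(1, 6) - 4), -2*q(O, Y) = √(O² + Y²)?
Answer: 17111 + 40*√37 ≈ 17354.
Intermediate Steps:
q(O, Y) = -√(O² + Y²)/2
y = 1/(-4 - √37/2) (y = 1/(-√(1² + 6²)/2 - 4) = 1/(-√(1 + 36)/2 - 4) = 1/(-√37/2 - 4) = 1/(-4 - √37/2) ≈ -0.14202)
S(f, t) = -70/27 + 2*√37/27 (S(f, t) = -2 + (-16/27 + 2*√37/27) = -70/27 + 2*√37/27)
(S(6, 5)*(-36))*(-15) - 1*(-18511) = ((-70/27 + 2*√37/27)*(-36))*(-15) - 1*(-18511) = (280/3 - 8*√37/3)*(-15) + 18511 = (-1400 + 40*√37) + 18511 = 17111 + 40*√37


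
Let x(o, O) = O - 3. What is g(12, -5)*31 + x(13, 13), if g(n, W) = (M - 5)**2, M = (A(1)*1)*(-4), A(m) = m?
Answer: 2521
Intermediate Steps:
x(o, O) = -3 + O
M = -4 (M = (1*1)*(-4) = 1*(-4) = -4)
g(n, W) = 81 (g(n, W) = (-4 - 5)**2 = (-9)**2 = 81)
g(12, -5)*31 + x(13, 13) = 81*31 + (-3 + 13) = 2511 + 10 = 2521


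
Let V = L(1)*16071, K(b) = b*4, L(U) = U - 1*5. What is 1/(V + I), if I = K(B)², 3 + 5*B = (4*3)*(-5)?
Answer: -25/1543596 ≈ -1.6196e-5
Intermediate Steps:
L(U) = -5 + U (L(U) = U - 5 = -5 + U)
B = -63/5 (B = -⅗ + ((4*3)*(-5))/5 = -⅗ + (12*(-5))/5 = -⅗ + (⅕)*(-60) = -⅗ - 12 = -63/5 ≈ -12.600)
K(b) = 4*b
V = -64284 (V = (-5 + 1)*16071 = -4*16071 = -64284)
I = 63504/25 (I = (4*(-63/5))² = (-252/5)² = 63504/25 ≈ 2540.2)
1/(V + I) = 1/(-64284 + 63504/25) = 1/(-1543596/25) = -25/1543596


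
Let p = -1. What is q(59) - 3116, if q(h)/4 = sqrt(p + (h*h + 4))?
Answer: -3116 + 8*sqrt(871) ≈ -2879.9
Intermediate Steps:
q(h) = 4*sqrt(3 + h**2) (q(h) = 4*sqrt(-1 + (h*h + 4)) = 4*sqrt(-1 + (h**2 + 4)) = 4*sqrt(-1 + (4 + h**2)) = 4*sqrt(3 + h**2))
q(59) - 3116 = 4*sqrt(3 + 59**2) - 3116 = 4*sqrt(3 + 3481) - 3116 = 4*sqrt(3484) - 3116 = 4*(2*sqrt(871)) - 3116 = 8*sqrt(871) - 3116 = -3116 + 8*sqrt(871)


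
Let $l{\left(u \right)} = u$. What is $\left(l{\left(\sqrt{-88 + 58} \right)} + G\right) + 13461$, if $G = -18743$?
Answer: $-5282 + i \sqrt{30} \approx -5282.0 + 5.4772 i$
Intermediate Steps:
$\left(l{\left(\sqrt{-88 + 58} \right)} + G\right) + 13461 = \left(\sqrt{-88 + 58} - 18743\right) + 13461 = \left(\sqrt{-30} - 18743\right) + 13461 = \left(i \sqrt{30} - 18743\right) + 13461 = \left(-18743 + i \sqrt{30}\right) + 13461 = -5282 + i \sqrt{30}$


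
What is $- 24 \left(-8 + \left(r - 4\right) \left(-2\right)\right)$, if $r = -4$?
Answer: $-192$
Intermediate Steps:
$- 24 \left(-8 + \left(r - 4\right) \left(-2\right)\right) = - 24 \left(-8 + \left(-4 - 4\right) \left(-2\right)\right) = - 24 \left(-8 - -16\right) = - 24 \left(-8 + 16\right) = \left(-24\right) 8 = -192$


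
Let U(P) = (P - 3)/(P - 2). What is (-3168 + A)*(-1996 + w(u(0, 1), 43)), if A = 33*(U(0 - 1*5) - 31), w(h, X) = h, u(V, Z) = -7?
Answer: 58233219/7 ≈ 8.3190e+6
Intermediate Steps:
U(P) = (-3 + P)/(-2 + P)
A = -6897/7 (A = 33*((-3 + (0 - 1*5))/(-2 + (0 - 1*5)) - 31) = 33*((-3 + (0 - 5))/(-2 + (0 - 5)) - 31) = 33*((-3 - 5)/(-2 - 5) - 31) = 33*(-8/(-7) - 31) = 33*(-⅐*(-8) - 31) = 33*(8/7 - 31) = 33*(-209/7) = -6897/7 ≈ -985.29)
(-3168 + A)*(-1996 + w(u(0, 1), 43)) = (-3168 - 6897/7)*(-1996 - 7) = -29073/7*(-2003) = 58233219/7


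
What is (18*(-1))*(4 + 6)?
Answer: -180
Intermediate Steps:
(18*(-1))*(4 + 6) = -18*10 = -180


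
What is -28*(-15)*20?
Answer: 8400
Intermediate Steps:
-28*(-15)*20 = 420*20 = 8400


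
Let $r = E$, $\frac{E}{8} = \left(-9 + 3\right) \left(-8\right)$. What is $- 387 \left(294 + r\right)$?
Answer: $-262386$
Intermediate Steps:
$E = 384$ ($E = 8 \left(-9 + 3\right) \left(-8\right) = 8 \left(\left(-6\right) \left(-8\right)\right) = 8 \cdot 48 = 384$)
$r = 384$
$- 387 \left(294 + r\right) = - 387 \left(294 + 384\right) = \left(-387\right) 678 = -262386$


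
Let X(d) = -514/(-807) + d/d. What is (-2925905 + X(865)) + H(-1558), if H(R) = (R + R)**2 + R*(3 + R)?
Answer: 7429437808/807 ≈ 9.2062e+6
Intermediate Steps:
H(R) = 4*R**2 + R*(3 + R) (H(R) = (2*R)**2 + R*(3 + R) = 4*R**2 + R*(3 + R))
X(d) = 1321/807 (X(d) = -514*(-1/807) + 1 = 514/807 + 1 = 1321/807)
(-2925905 + X(865)) + H(-1558) = (-2925905 + 1321/807) - 1558*(3 + 5*(-1558)) = -2361204014/807 - 1558*(3 - 7790) = -2361204014/807 - 1558*(-7787) = -2361204014/807 + 12132146 = 7429437808/807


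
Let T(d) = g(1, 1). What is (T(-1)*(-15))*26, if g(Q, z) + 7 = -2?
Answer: 3510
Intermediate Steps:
g(Q, z) = -9 (g(Q, z) = -7 - 2 = -9)
T(d) = -9
(T(-1)*(-15))*26 = -9*(-15)*26 = 135*26 = 3510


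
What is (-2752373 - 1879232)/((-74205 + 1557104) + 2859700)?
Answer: -4631605/4342599 ≈ -1.0666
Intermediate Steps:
(-2752373 - 1879232)/((-74205 + 1557104) + 2859700) = -4631605/(1482899 + 2859700) = -4631605/4342599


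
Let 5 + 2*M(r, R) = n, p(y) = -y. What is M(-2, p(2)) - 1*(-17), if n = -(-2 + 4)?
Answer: 27/2 ≈ 13.500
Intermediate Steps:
n = -2 (n = -1*2 = -2)
M(r, R) = -7/2 (M(r, R) = -5/2 + (1/2)*(-2) = -5/2 - 1 = -7/2)
M(-2, p(2)) - 1*(-17) = -7/2 - 1*(-17) = -7/2 + 17 = 27/2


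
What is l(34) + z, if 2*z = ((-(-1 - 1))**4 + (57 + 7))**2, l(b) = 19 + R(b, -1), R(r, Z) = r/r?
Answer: 3220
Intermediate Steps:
R(r, Z) = 1
l(b) = 20 (l(b) = 19 + 1 = 20)
z = 3200 (z = ((-(-1 - 1))**4 + (57 + 7))**2/2 = ((-1*(-2))**4 + 64)**2/2 = (2**4 + 64)**2/2 = (16 + 64)**2/2 = (1/2)*80**2 = (1/2)*6400 = 3200)
l(34) + z = 20 + 3200 = 3220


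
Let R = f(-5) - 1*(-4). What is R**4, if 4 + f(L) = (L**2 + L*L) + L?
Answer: 4100625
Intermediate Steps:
f(L) = -4 + L + 2*L**2 (f(L) = -4 + ((L**2 + L*L) + L) = -4 + ((L**2 + L**2) + L) = -4 + (2*L**2 + L) = -4 + (L + 2*L**2) = -4 + L + 2*L**2)
R = 45 (R = (-4 - 5 + 2*(-5)**2) - 1*(-4) = (-4 - 5 + 2*25) + 4 = (-4 - 5 + 50) + 4 = 41 + 4 = 45)
R**4 = 45**4 = 4100625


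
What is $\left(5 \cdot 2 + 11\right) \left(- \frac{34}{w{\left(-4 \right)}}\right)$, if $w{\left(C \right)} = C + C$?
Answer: $\frac{357}{4} \approx 89.25$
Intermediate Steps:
$w{\left(C \right)} = 2 C$
$\left(5 \cdot 2 + 11\right) \left(- \frac{34}{w{\left(-4 \right)}}\right) = \left(5 \cdot 2 + 11\right) \left(- \frac{34}{2 \left(-4\right)}\right) = \left(10 + 11\right) \left(- \frac{34}{-8}\right) = 21 \left(\left(-34\right) \left(- \frac{1}{8}\right)\right) = 21 \cdot \frac{17}{4} = \frac{357}{4}$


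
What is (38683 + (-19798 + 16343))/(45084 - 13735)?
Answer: 35228/31349 ≈ 1.1237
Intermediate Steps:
(38683 + (-19798 + 16343))/(45084 - 13735) = (38683 - 3455)/31349 = 35228*(1/31349) = 35228/31349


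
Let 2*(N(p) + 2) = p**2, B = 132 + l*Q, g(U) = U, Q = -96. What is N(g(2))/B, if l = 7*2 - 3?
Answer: 0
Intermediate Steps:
l = 11 (l = 14 - 3 = 11)
B = -924 (B = 132 + 11*(-96) = 132 - 1056 = -924)
N(p) = -2 + p**2/2
N(g(2))/B = (-2 + (1/2)*2**2)/(-924) = (-2 + (1/2)*4)*(-1/924) = (-2 + 2)*(-1/924) = 0*(-1/924) = 0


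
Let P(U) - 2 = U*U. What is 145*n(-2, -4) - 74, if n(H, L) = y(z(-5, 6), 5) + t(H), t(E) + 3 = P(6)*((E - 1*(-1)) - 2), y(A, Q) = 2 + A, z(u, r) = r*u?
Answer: -21099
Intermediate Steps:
P(U) = 2 + U**2 (P(U) = 2 + U*U = 2 + U**2)
t(E) = -41 + 38*E (t(E) = -3 + (2 + 6**2)*((E - 1*(-1)) - 2) = -3 + (2 + 36)*((E + 1) - 2) = -3 + 38*((1 + E) - 2) = -3 + 38*(-1 + E) = -3 + (-38 + 38*E) = -41 + 38*E)
n(H, L) = -69 + 38*H (n(H, L) = (2 + 6*(-5)) + (-41 + 38*H) = (2 - 30) + (-41 + 38*H) = -28 + (-41 + 38*H) = -69 + 38*H)
145*n(-2, -4) - 74 = 145*(-69 + 38*(-2)) - 74 = 145*(-69 - 76) - 74 = 145*(-145) - 74 = -21025 - 74 = -21099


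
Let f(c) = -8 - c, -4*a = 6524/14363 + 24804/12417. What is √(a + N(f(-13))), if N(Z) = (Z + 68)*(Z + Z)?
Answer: 54*√883998852832285/59448457 ≈ 27.007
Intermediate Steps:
a = -36439030/59448457 (a = -(6524/14363 + 24804/12417)/4 = -(6524*(1/14363) + 24804*(1/12417))/4 = -(6524/14363 + 8268/4139)/4 = -¼*145756120/59448457 = -36439030/59448457 ≈ -0.61295)
N(Z) = 2*Z*(68 + Z) (N(Z) = (68 + Z)*(2*Z) = 2*Z*(68 + Z))
√(a + N(f(-13))) = √(-36439030/59448457 + 2*(-8 - 1*(-13))*(68 + (-8 - 1*(-13)))) = √(-36439030/59448457 + 2*(-8 + 13)*(68 + (-8 + 13))) = √(-36439030/59448457 + 2*5*(68 + 5)) = √(-36439030/59448457 + 2*5*73) = √(-36439030/59448457 + 730) = √(43360934580/59448457) = 54*√883998852832285/59448457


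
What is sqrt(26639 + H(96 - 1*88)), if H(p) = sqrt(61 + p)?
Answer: sqrt(26639 + sqrt(69)) ≈ 163.24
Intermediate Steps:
sqrt(26639 + H(96 - 1*88)) = sqrt(26639 + sqrt(61 + (96 - 1*88))) = sqrt(26639 + sqrt(61 + (96 - 88))) = sqrt(26639 + sqrt(61 + 8)) = sqrt(26639 + sqrt(69))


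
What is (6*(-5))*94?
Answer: -2820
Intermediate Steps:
(6*(-5))*94 = -30*94 = -2820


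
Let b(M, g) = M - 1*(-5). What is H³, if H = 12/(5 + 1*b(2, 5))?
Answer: 1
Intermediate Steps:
b(M, g) = 5 + M (b(M, g) = M + 5 = 5 + M)
H = 1 (H = 12/(5 + 1*(5 + 2)) = 12/(5 + 1*7) = 12/(5 + 7) = 12/12 = 12*(1/12) = 1)
H³ = 1³ = 1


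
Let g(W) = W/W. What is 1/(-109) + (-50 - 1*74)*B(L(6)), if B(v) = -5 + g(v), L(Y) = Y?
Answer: 54063/109 ≈ 495.99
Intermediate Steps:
g(W) = 1
B(v) = -4 (B(v) = -5 + 1 = -4)
1/(-109) + (-50 - 1*74)*B(L(6)) = 1/(-109) + (-50 - 1*74)*(-4) = -1/109 + (-50 - 74)*(-4) = -1/109 - 124*(-4) = -1/109 + 496 = 54063/109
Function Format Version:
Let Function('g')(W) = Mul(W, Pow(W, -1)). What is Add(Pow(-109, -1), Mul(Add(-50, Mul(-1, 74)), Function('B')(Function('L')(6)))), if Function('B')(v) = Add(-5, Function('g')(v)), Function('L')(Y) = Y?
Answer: Rational(54063, 109) ≈ 495.99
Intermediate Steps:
Function('g')(W) = 1
Function('B')(v) = -4 (Function('B')(v) = Add(-5, 1) = -4)
Add(Pow(-109, -1), Mul(Add(-50, Mul(-1, 74)), Function('B')(Function('L')(6)))) = Add(Pow(-109, -1), Mul(Add(-50, Mul(-1, 74)), -4)) = Add(Rational(-1, 109), Mul(Add(-50, -74), -4)) = Add(Rational(-1, 109), Mul(-124, -4)) = Add(Rational(-1, 109), 496) = Rational(54063, 109)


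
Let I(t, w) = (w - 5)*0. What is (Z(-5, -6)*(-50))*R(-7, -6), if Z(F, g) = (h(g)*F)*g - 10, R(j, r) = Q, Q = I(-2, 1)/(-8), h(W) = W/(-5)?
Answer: 0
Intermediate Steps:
h(W) = -W/5 (h(W) = W*(-⅕) = -W/5)
I(t, w) = 0 (I(t, w) = (-5 + w)*0 = 0)
Q = 0 (Q = 0/(-8) = 0*(-⅛) = 0)
R(j, r) = 0
Z(F, g) = -10 - F*g²/5 (Z(F, g) = ((-g/5)*F)*g - 10 = (-F*g/5)*g - 10 = -F*g²/5 - 10 = -10 - F*g²/5)
(Z(-5, -6)*(-50))*R(-7, -6) = ((-10 - ⅕*(-5)*(-6)²)*(-50))*0 = ((-10 - ⅕*(-5)*36)*(-50))*0 = ((-10 + 36)*(-50))*0 = (26*(-50))*0 = -1300*0 = 0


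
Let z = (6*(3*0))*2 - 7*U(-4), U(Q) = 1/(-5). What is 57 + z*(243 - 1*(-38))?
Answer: 2252/5 ≈ 450.40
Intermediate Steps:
U(Q) = -⅕
z = 7/5 (z = (6*(3*0))*2 - 7*(-⅕) = (6*0)*2 + 7/5 = 0*2 + 7/5 = 0 + 7/5 = 7/5 ≈ 1.4000)
57 + z*(243 - 1*(-38)) = 57 + 7*(243 - 1*(-38))/5 = 57 + 7*(243 + 38)/5 = 57 + (7/5)*281 = 57 + 1967/5 = 2252/5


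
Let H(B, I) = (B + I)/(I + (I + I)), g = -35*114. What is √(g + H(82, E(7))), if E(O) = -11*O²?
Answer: I*√212895309/231 ≈ 63.164*I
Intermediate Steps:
g = -3990
H(B, I) = (B + I)/(3*I) (H(B, I) = (B + I)/(I + 2*I) = (B + I)/((3*I)) = (B + I)*(1/(3*I)) = (B + I)/(3*I))
√(g + H(82, E(7))) = √(-3990 + (82 - 11*7²)/(3*((-11*7²)))) = √(-3990 + (82 - 11*49)/(3*((-11*49)))) = √(-3990 + (⅓)*(82 - 539)/(-539)) = √(-3990 + (⅓)*(-1/539)*(-457)) = √(-3990 + 457/1617) = √(-6451373/1617) = I*√212895309/231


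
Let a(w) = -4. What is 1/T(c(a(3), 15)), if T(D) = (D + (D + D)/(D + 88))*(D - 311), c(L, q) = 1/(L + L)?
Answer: 2368/94189 ≈ 0.025141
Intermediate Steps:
c(L, q) = 1/(2*L)
T(D) = (-311 + D)*(D + 2*D/(88 + D)) (T(D) = (D + (2*D)/(88 + D))*(-311 + D) = (D + 2*D/(88 + D))*(-311 + D) = (-311 + D)*(D + 2*D/(88 + D)))
1/T(c(a(3), 15)) = 1/(((1/2)/(-4))*(-27990 + ((1/2)/(-4))**2 - 221/(2*(-4)))/(88 + (1/2)/(-4))) = 1/(((1/2)*(-1/4))*(-27990 + ((1/2)*(-1/4))**2 - 221*(-1)/(2*4))/(88 + (1/2)*(-1/4))) = 1/(-(-27990 + (-1/8)**2 - 221*(-1/8))/(8*(88 - 1/8))) = 1/(-(-27990 + 1/64 + 221/8)/(8*703/8)) = 1/(-1/8*8/703*(-1789591/64)) = 1/(94189/2368) = 2368/94189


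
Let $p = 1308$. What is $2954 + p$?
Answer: $4262$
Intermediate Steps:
$2954 + p = 2954 + 1308 = 4262$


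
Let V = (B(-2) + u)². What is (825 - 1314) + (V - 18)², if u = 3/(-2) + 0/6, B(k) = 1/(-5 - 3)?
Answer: -1036655/4096 ≈ -253.09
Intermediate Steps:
B(k) = -⅛ (B(k) = 1/(-8) = -⅛)
u = -3/2 (u = 3*(-½) + 0*(⅙) = -3/2 + 0 = -3/2 ≈ -1.5000)
V = 169/64 (V = (-⅛ - 3/2)² = (-13/8)² = 169/64 ≈ 2.6406)
(825 - 1314) + (V - 18)² = (825 - 1314) + (169/64 - 18)² = -489 + (-983/64)² = -489 + 966289/4096 = -1036655/4096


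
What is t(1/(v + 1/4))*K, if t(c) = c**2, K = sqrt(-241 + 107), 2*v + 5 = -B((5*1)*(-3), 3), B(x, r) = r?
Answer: 16*I*sqrt(134)/225 ≈ 0.82317*I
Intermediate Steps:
v = -4 (v = -5/2 + (-1*3)/2 = -5/2 + (1/2)*(-3) = -5/2 - 3/2 = -4)
K = I*sqrt(134) (K = sqrt(-134) = I*sqrt(134) ≈ 11.576*I)
t(1/(v + 1/4))*K = (1/(-4 + 1/4))**2*(I*sqrt(134)) = (1/(-15/4))**2*(I*sqrt(134)) = (-4/15)**2*(I*sqrt(134)) = 16*(I*sqrt(134))/225 = 16*I*sqrt(134)/225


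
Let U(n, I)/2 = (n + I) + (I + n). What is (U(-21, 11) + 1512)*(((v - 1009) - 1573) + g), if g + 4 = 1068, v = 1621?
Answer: 151616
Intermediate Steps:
U(n, I) = 4*I + 4*n (U(n, I) = 2*((n + I) + (I + n)) = 2*((I + n) + (I + n)) = 2*(2*I + 2*n) = 4*I + 4*n)
g = 1064 (g = -4 + 1068 = 1064)
(U(-21, 11) + 1512)*(((v - 1009) - 1573) + g) = ((4*11 + 4*(-21)) + 1512)*(((1621 - 1009) - 1573) + 1064) = ((44 - 84) + 1512)*((612 - 1573) + 1064) = (-40 + 1512)*(-961 + 1064) = 1472*103 = 151616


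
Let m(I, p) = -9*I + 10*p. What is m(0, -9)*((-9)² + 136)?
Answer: -19530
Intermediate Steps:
m(0, -9)*((-9)² + 136) = (-9*0 + 10*(-9))*((-9)² + 136) = (0 - 90)*(81 + 136) = -90*217 = -19530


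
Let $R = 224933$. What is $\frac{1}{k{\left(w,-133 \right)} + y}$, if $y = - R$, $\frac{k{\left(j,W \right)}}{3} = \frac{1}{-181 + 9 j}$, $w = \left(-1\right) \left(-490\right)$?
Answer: $- \frac{4229}{951241654} \approx -4.4458 \cdot 10^{-6}$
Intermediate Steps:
$w = 490$
$k{\left(j,W \right)} = \frac{3}{-181 + 9 j}$
$y = -224933$ ($y = \left(-1\right) 224933 = -224933$)
$\frac{1}{k{\left(w,-133 \right)} + y} = \frac{1}{\frac{3}{-181 + 9 \cdot 490} - 224933} = \frac{1}{\frac{3}{-181 + 4410} - 224933} = \frac{1}{\frac{3}{4229} - 224933} = \frac{1}{- \frac{951241654}{4229}} = - \frac{4229}{951241654}$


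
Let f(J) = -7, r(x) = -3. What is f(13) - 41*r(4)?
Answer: 116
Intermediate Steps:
f(13) - 41*r(4) = -7 - 41*(-3) = -7 + 123 = 116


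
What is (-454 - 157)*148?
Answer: -90428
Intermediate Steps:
(-454 - 157)*148 = -611*148 = -90428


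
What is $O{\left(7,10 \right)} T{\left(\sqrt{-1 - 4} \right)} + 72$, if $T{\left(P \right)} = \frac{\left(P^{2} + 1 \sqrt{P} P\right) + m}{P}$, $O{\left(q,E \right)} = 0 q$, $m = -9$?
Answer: $72$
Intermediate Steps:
$O{\left(q,E \right)} = 0$
$T{\left(P \right)} = \frac{-9 + P^{2} + P^{\frac{3}{2}}}{P}$ ($T{\left(P \right)} = \frac{\left(P^{2} + 1 \sqrt{P} P\right) - 9}{P} = \frac{\left(P^{2} + \sqrt{P} P\right) - 9}{P} = \frac{\left(P^{2} + P^{\frac{3}{2}}\right) - 9}{P} = \frac{-9 + P^{2} + P^{\frac{3}{2}}}{P}$)
$O{\left(7,10 \right)} T{\left(\sqrt{-1 - 4} \right)} + 72 = 0 \left(\sqrt{-1 - 4} + \sqrt{\sqrt{-1 - 4}} - \frac{9}{\sqrt{-1 - 4}}\right) + 72 = 0 \left(\sqrt{-5} + \sqrt{\sqrt{-5}} - \frac{9}{\sqrt{-5}}\right) + 72 = 0 \left(i \sqrt{5} + \sqrt{i \sqrt{5}} - \frac{9}{i \sqrt{5}}\right) + 72 = 0 \left(i \sqrt{5} + \sqrt[4]{5} \sqrt{i} - 9 \left(- \frac{i \sqrt{5}}{5}\right)\right) + 72 = 0 \left(i \sqrt{5} + \sqrt[4]{5} \sqrt{i} + \frac{9 i \sqrt{5}}{5}\right) + 72 = 0 \left(\sqrt[4]{5} \sqrt{i} + \frac{14 i \sqrt{5}}{5}\right) + 72 = 0 + 72 = 72$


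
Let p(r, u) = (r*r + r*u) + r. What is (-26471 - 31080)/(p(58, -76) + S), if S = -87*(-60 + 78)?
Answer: 57551/2552 ≈ 22.551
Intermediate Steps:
p(r, u) = r + r**2 + r*u (p(r, u) = (r**2 + r*u) + r = r + r**2 + r*u)
S = -1566 (S = -87*18 = -1566)
(-26471 - 31080)/(p(58, -76) + S) = (-26471 - 31080)/(58*(1 + 58 - 76) - 1566) = -57551/(58*(-17) - 1566) = -57551/(-986 - 1566) = -57551/(-2552) = -57551*(-1/2552) = 57551/2552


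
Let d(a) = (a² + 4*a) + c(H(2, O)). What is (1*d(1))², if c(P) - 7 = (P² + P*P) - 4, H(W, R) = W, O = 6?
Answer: 256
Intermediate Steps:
c(P) = 3 + 2*P² (c(P) = 7 + ((P² + P*P) - 4) = 7 + ((P² + P²) - 4) = 7 + (2*P² - 4) = 7 + (-4 + 2*P²) = 3 + 2*P²)
d(a) = 11 + a² + 4*a (d(a) = (a² + 4*a) + (3 + 2*2²) = (a² + 4*a) + (3 + 2*4) = (a² + 4*a) + (3 + 8) = (a² + 4*a) + 11 = 11 + a² + 4*a)
(1*d(1))² = (1*(11 + 1² + 4*1))² = (1*(11 + 1 + 4))² = (1*16)² = 16² = 256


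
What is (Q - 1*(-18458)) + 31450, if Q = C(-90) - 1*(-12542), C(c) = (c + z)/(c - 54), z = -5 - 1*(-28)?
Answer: 8992867/144 ≈ 62450.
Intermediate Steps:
z = 23 (z = -5 + 28 = 23)
C(c) = (23 + c)/(-54 + c) (C(c) = (c + 23)/(c - 54) = (23 + c)/(-54 + c))
Q = 1806115/144 (Q = (23 - 90)/(-54 - 90) - 1*(-12542) = -67/(-144) + 12542 = -1/144*(-67) + 12542 = 67/144 + 12542 = 1806115/144 ≈ 12542.)
(Q - 1*(-18458)) + 31450 = (1806115/144 - 1*(-18458)) + 31450 = (1806115/144 + 18458) + 31450 = 4464067/144 + 31450 = 8992867/144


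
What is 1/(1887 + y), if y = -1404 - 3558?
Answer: -1/3075 ≈ -0.00032520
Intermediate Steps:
y = -4962
1/(1887 + y) = 1/(1887 - 4962) = 1/(-3075) = -1/3075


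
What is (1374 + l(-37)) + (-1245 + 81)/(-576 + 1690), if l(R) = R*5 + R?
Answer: 641082/557 ≈ 1151.0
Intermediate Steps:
l(R) = 6*R (l(R) = 5*R + R = 6*R)
(1374 + l(-37)) + (-1245 + 81)/(-576 + 1690) = (1374 + 6*(-37)) + (-1245 + 81)/(-576 + 1690) = (1374 - 222) - 1164/1114 = 1152 - 1164*1/1114 = 1152 - 582/557 = 641082/557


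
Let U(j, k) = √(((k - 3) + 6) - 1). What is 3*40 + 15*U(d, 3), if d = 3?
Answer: 120 + 15*√5 ≈ 153.54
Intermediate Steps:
U(j, k) = √(2 + k) (U(j, k) = √(((-3 + k) + 6) - 1) = √((3 + k) - 1) = √(2 + k))
3*40 + 15*U(d, 3) = 3*40 + 15*√(2 + 3) = 120 + 15*√5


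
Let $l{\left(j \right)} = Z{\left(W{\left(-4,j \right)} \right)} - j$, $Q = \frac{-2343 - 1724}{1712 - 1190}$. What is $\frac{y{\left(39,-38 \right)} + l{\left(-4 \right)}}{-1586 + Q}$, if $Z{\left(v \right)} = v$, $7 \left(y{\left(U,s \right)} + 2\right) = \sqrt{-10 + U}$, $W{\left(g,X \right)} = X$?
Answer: $\frac{1044}{831959} - \frac{522 \sqrt{29}}{5823713} \approx 0.00077218$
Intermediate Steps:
$y{\left(U,s \right)} = -2 + \frac{\sqrt{-10 + U}}{7}$
$Q = - \frac{4067}{522} \approx -7.7912$
$l{\left(j \right)} = 0$ ($l{\left(j \right)} = j - j = 0$)
$\frac{y{\left(39,-38 \right)} + l{\left(-4 \right)}}{-1586 + Q} = \frac{\left(-2 + \frac{\sqrt{-10 + 39}}{7}\right) + 0}{-1586 - \frac{4067}{522}} = \frac{\left(-2 + \frac{\sqrt{29}}{7}\right) + 0}{- \frac{831959}{522}} = \left(-2 + \frac{\sqrt{29}}{7}\right) \left(- \frac{522}{831959}\right) = \frac{1044}{831959} - \frac{522 \sqrt{29}}{5823713}$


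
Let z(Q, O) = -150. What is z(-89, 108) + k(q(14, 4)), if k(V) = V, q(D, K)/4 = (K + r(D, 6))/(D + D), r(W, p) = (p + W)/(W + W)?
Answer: -7317/49 ≈ -149.33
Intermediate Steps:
r(W, p) = (W + p)/(2*W) (r(W, p) = (W + p)/((2*W)) = (W + p)*(1/(2*W)) = (W + p)/(2*W))
q(D, K) = 2*(K + (6 + D)/(2*D))/D (q(D, K) = 4*((K + (D + 6)/(2*D))/(D + D)) = 4*((K + (6 + D)/(2*D))/((2*D))) = 4*((K + (6 + D)/(2*D))*(1/(2*D))) = 4*((K + (6 + D)/(2*D))/(2*D)) = 2*(K + (6 + D)/(2*D))/D)
z(-89, 108) + k(q(14, 4)) = -150 + (6 + 14 + 2*14*4)/14**2 = -150 + (6 + 14 + 112)/196 = -150 + (1/196)*132 = -150 + 33/49 = -7317/49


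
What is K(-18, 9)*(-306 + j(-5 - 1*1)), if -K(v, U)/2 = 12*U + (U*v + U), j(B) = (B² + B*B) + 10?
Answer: -20160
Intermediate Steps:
j(B) = 10 + 2*B² (j(B) = (B² + B²) + 10 = 2*B² + 10 = 10 + 2*B²)
K(v, U) = -26*U - 2*U*v (K(v, U) = -2*(12*U + (U*v + U)) = -2*(12*U + (U + U*v)) = -2*(13*U + U*v) = -26*U - 2*U*v)
K(-18, 9)*(-306 + j(-5 - 1*1)) = (-2*9*(13 - 18))*(-306 + (10 + 2*(-5 - 1*1)²)) = (-2*9*(-5))*(-306 + (10 + 2*(-5 - 1)²)) = 90*(-306 + (10 + 2*(-6)²)) = 90*(-306 + (10 + 2*36)) = 90*(-306 + (10 + 72)) = 90*(-306 + 82) = 90*(-224) = -20160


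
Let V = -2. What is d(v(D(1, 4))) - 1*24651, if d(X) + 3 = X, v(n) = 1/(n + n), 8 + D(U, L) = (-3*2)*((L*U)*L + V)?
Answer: -4536337/184 ≈ -24654.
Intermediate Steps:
D(U, L) = 4 - 6*U*L**2 (D(U, L) = -8 + (-3*2)*((L*U)*L - 2) = -8 - 6*(U*L**2 - 2) = -8 - 6*(-2 + U*L**2) = -8 + (12 - 6*U*L**2) = 4 - 6*U*L**2)
v(n) = 1/(2*n)
d(X) = -3 + X
d(v(D(1, 4))) - 1*24651 = (-3 + 1/(2*(4 - 6*1*4**2))) - 1*24651 = (-3 + 1/(2*(4 - 6*1*16))) - 24651 = (-3 + 1/(2*(4 - 96))) - 24651 = (-3 + (1/2)/(-92)) - 24651 = (-3 + (1/2)*(-1/92)) - 24651 = (-3 - 1/184) - 24651 = -553/184 - 24651 = -4536337/184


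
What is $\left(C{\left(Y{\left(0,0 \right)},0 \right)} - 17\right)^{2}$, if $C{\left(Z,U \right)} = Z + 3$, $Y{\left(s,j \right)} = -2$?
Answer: $256$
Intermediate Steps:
$C{\left(Z,U \right)} = 3 + Z$
$\left(C{\left(Y{\left(0,0 \right)},0 \right)} - 17\right)^{2} = \left(\left(3 - 2\right) - 17\right)^{2} = \left(1 - 17\right)^{2} = \left(-16\right)^{2} = 256$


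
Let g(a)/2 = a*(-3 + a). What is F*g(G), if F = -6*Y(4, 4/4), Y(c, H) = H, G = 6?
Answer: -216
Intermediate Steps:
g(a) = 2*a*(-3 + a) (g(a) = 2*(a*(-3 + a)) = 2*a*(-3 + a))
F = -6 (F = -24/4 = -6*1 = -6)
F*g(G) = -12*6*(-3 + 6) = -12*6*3 = -6*36 = -216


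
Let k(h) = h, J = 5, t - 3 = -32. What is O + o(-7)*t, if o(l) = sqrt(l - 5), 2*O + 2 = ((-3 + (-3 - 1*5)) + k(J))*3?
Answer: -10 - 58*I*sqrt(3) ≈ -10.0 - 100.46*I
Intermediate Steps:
t = -29 (t = 3 - 32 = -29)
O = -10 (O = -1 + (((-3 + (-3 - 1*5)) + 5)*3)/2 = -1 + (((-3 + (-3 - 5)) + 5)*3)/2 = -1 + (((-3 - 8) + 5)*3)/2 = -1 + ((-11 + 5)*3)/2 = -1 + (-6*3)/2 = -1 + (1/2)*(-18) = -1 - 9 = -10)
o(l) = sqrt(-5 + l)
O + o(-7)*t = -10 + sqrt(-5 - 7)*(-29) = -10 + sqrt(-12)*(-29) = -10 + (2*I*sqrt(3))*(-29) = -10 - 58*I*sqrt(3)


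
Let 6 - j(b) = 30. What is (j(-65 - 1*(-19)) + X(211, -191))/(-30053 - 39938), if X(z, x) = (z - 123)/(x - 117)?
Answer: 170/489937 ≈ 0.00034698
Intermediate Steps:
X(z, x) = (-123 + z)/(-117 + x)
j(b) = -24 (j(b) = 6 - 1*30 = 6 - 30 = -24)
(j(-65 - 1*(-19)) + X(211, -191))/(-30053 - 39938) = (-24 + (-123 + 211)/(-117 - 191))/(-30053 - 39938) = (-24 + 88/(-308))/(-69991) = (-24 - 1/308*88)*(-1/69991) = (-24 - 2/7)*(-1/69991) = -170/7*(-1/69991) = 170/489937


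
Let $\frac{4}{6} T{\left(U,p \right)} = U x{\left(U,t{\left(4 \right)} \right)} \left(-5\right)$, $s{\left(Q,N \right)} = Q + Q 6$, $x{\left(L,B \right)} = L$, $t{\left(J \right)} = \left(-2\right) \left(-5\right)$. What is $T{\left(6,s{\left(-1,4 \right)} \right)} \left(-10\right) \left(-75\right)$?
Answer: $-202500$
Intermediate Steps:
$t{\left(J \right)} = 10$
$s{\left(Q,N \right)} = 7 Q$ ($s{\left(Q,N \right)} = Q + 6 Q = 7 Q$)
$T{\left(U,p \right)} = - \frac{15 U^{2}}{2}$ ($T{\left(U,p \right)} = \frac{3 U U \left(-5\right)}{2} = \frac{3 U^{2} \left(-5\right)}{2} = \frac{3 \left(- 5 U^{2}\right)}{2} = - \frac{15 U^{2}}{2}$)
$T{\left(6,s{\left(-1,4 \right)} \right)} \left(-10\right) \left(-75\right) = - \frac{15 \cdot 6^{2}}{2} \left(-10\right) \left(-75\right) = \left(- \frac{15}{2}\right) 36 \left(-10\right) \left(-75\right) = \left(-270\right) \left(-10\right) \left(-75\right) = 2700 \left(-75\right) = -202500$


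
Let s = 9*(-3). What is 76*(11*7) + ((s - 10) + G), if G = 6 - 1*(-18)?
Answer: 5839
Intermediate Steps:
s = -27
G = 24 (G = 6 + 18 = 24)
76*(11*7) + ((s - 10) + G) = 76*(11*7) + ((-27 - 10) + 24) = 76*77 + (-37 + 24) = 5852 - 13 = 5839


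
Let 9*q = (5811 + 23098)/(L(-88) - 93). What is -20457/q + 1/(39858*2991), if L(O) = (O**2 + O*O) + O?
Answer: -335974605497054189/3446394471702 ≈ -97486.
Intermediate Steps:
L(O) = O + 2*O**2 (L(O) = (O**2 + O**2) + O = 2*O**2 + O = O + 2*O**2)
q = 28909/137763 (q = ((5811 + 23098)/(-88*(1 + 2*(-88)) - 93))/9 = (28909/(-88*(1 - 176) - 93))/9 = (28909/(-88*(-175) - 93))/9 = (28909/(15400 - 93))/9 = (28909/15307)/9 = (28909*(1/15307))/9 = (1/9)*(28909/15307) = 28909/137763 ≈ 0.20985)
-20457/q + 1/(39858*2991) = -20457/28909/137763 + 1/(39858*2991) = -20457*137763/28909 + (1/39858)*(1/2991) = -2818217691/28909 + 1/119215278 = -335974605497054189/3446394471702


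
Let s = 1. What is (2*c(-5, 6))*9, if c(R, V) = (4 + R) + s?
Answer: 0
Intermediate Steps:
c(R, V) = 5 + R (c(R, V) = (4 + R) + 1 = 5 + R)
(2*c(-5, 6))*9 = (2*(5 - 5))*9 = (2*0)*9 = 0*9 = 0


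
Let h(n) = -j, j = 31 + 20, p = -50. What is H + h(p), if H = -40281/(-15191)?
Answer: -734460/15191 ≈ -48.348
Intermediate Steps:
j = 51
h(n) = -51 (h(n) = -1*51 = -51)
H = 40281/15191 (H = -40281*(-1/15191) = 40281/15191 ≈ 2.6516)
H + h(p) = 40281/15191 - 51 = -734460/15191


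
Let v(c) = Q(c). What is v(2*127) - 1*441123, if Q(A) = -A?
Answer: -441377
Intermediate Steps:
v(c) = -c
v(2*127) - 1*441123 = -2*127 - 1*441123 = -1*254 - 441123 = -254 - 441123 = -441377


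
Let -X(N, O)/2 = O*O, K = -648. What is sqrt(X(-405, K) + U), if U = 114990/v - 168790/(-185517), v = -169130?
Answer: 7*I*sqrt(18747787494405279082461)/1045883007 ≈ 916.41*I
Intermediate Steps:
X(N, O) = -2*O**2 (X(N, O) = -2*O*O = -2*O**2)
U = 721485287/3137649021 (U = 114990/(-169130) - 168790/(-185517) = 114990*(-1/169130) - 168790*(-1/185517) = -11499/16913 + 168790/185517 = 721485287/3137649021 ≈ 0.22994)
sqrt(X(-405, K) + U) = sqrt(-2*(-648)**2 + 721485287/3137649021) = sqrt(-2*419904 + 721485287/3137649021) = sqrt(-839808 + 721485287/3137649021) = sqrt(-2635022027542681/3137649021) = 7*I*sqrt(18747787494405279082461)/1045883007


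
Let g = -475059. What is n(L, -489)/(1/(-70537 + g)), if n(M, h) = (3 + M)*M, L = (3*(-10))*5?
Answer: -12030391800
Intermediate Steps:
L = -150 (L = -30*5 = -150)
n(M, h) = M*(3 + M)
n(L, -489)/(1/(-70537 + g)) = (-150*(3 - 150))/(1/(-70537 - 475059)) = (-150*(-147))/(1/(-545596)) = 22050/(-1/545596) = 22050*(-545596) = -12030391800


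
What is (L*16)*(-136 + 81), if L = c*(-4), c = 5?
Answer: 17600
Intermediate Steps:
L = -20 (L = 5*(-4) = -20)
(L*16)*(-136 + 81) = (-20*16)*(-136 + 81) = -320*(-55) = 17600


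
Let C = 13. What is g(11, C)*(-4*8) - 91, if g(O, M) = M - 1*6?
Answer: -315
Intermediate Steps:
g(O, M) = -6 + M (g(O, M) = M - 6 = -6 + M)
g(11, C)*(-4*8) - 91 = (-6 + 13)*(-4*8) - 91 = 7*(-32) - 91 = -224 - 91 = -315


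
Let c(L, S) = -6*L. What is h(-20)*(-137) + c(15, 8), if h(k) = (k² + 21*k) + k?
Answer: 5390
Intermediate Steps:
h(k) = k² + 22*k
h(-20)*(-137) + c(15, 8) = -20*(22 - 20)*(-137) - 6*15 = -20*2*(-137) - 90 = -40*(-137) - 90 = 5480 - 90 = 5390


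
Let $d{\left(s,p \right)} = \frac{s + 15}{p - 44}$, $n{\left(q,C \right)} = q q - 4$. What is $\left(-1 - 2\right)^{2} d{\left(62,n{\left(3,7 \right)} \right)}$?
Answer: $- \frac{231}{13} \approx -17.769$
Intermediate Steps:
$n{\left(q,C \right)} = -4 + q^{2}$ ($n{\left(q,C \right)} = q^{2} - 4 = -4 + q^{2}$)
$d{\left(s,p \right)} = \frac{15 + s}{-44 + p}$
$\left(-1 - 2\right)^{2} d{\left(62,n{\left(3,7 \right)} \right)} = \left(-1 - 2\right)^{2} \frac{15 + 62}{-44 - \left(4 - 3^{2}\right)} = \left(-3\right)^{2} \frac{1}{-44 + \left(-4 + 9\right)} 77 = 9 \frac{1}{-44 + 5} \cdot 77 = 9 \frac{1}{-39} \cdot 77 = 9 \left(\left(- \frac{1}{39}\right) 77\right) = 9 \left(- \frac{77}{39}\right) = - \frac{231}{13}$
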